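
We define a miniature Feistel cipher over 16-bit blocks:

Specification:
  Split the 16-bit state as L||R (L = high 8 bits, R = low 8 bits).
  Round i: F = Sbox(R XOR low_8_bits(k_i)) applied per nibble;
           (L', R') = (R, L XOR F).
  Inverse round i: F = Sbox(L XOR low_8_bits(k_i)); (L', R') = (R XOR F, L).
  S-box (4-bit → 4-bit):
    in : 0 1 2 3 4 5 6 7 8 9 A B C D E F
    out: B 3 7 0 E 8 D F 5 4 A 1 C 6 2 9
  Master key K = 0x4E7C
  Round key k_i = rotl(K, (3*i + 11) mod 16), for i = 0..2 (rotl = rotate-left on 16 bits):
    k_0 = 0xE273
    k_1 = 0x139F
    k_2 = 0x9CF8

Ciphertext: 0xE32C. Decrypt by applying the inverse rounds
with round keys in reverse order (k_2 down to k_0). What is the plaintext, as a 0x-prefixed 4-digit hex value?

0xD2B4

s_0 = ciphertext = 0xE32C
s_1 = InvRound(s_0, k_2) = 0x1DE3
s_2 = InvRound(s_1, k_1) = 0xB41D
s_3 = InvRound(s_2, k_0) = 0xD2B4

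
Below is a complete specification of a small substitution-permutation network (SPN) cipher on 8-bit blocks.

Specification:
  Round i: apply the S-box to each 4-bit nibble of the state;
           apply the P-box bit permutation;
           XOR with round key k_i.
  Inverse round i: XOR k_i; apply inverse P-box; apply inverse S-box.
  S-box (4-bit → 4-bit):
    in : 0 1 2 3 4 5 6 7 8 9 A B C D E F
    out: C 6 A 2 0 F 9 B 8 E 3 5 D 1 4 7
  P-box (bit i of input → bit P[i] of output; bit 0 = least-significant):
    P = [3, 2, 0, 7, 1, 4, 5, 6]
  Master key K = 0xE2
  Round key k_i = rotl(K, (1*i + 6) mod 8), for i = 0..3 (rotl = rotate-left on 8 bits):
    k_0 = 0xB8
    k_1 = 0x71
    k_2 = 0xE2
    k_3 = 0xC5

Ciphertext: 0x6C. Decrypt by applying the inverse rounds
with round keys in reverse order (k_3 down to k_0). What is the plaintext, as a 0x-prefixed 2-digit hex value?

0x43

s_0 = ciphertext = 0x6C
s_1 = InvRound(s_0, k_3) = 0xEC
s_2 = InvRound(s_1, k_2) = 0xDA
s_3 = InvRound(s_2, k_1) = 0xBC
s_4 = InvRound(s_3, k_0) = 0x43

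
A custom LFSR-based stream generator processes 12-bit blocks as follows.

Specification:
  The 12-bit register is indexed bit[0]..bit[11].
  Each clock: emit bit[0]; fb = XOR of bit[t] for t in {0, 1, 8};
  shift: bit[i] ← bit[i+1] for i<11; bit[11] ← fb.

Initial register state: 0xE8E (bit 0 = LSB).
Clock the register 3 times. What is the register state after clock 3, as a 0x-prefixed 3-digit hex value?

0xFD1

reg_0 = 0xE8E
clock 1: out=0, reg = 0xF47
clock 2: out=1, reg = 0xFA3
clock 3: out=1, reg = 0xFD1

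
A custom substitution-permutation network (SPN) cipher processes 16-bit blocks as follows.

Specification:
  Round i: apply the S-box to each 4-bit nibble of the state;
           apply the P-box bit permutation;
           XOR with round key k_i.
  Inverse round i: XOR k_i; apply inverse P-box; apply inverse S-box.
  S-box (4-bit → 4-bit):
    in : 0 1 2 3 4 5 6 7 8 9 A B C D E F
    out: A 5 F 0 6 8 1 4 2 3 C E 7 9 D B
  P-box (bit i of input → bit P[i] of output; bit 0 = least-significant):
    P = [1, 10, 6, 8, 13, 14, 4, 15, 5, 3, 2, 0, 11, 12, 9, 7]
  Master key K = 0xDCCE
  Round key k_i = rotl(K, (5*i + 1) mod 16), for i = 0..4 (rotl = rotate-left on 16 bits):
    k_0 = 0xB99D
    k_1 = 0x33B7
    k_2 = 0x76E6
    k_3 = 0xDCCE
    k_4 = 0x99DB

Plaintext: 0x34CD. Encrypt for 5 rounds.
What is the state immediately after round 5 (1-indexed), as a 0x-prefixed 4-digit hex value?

0x7FDE

s_0 = plaintext = 0x34CD
s_1 = Round(s_0, k_0) = 0xD883
s_2 = Round(s_1, k_1) = 0x7B3F
s_3 = Round(s_2, k_2) = 0x71E9
s_4 = Round(s_3, k_3) = 0x7AF8
s_5 = Round(s_4, k_4) = 0x7FDE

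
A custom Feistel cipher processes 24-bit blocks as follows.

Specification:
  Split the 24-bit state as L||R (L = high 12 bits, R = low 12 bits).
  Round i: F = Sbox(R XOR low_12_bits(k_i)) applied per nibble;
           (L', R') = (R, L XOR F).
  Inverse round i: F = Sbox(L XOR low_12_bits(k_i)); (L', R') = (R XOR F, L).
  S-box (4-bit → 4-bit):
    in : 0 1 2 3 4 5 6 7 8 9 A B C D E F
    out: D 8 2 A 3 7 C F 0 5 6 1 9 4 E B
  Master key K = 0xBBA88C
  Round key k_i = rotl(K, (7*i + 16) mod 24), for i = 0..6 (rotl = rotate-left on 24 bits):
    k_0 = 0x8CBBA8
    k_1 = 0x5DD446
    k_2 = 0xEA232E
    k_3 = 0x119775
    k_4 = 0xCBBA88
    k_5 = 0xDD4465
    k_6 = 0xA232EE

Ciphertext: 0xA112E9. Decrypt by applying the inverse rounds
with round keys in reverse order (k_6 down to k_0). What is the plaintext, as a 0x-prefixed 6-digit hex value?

0x210352

s_0 = ciphertext = 0xA112E9
s_1 = InvRound(s_0, k_6) = 0x252A11
s_2 = InvRound(s_1, k_5) = 0x6BE252
s_3 = InvRound(s_2, k_4) = 0xBFE6BE
s_4 = InvRound(s_3, k_3) = 0xFBFBFE
s_5 = InvRound(s_4, k_2) = 0x2A6FBF
s_6 = InvRound(s_5, k_1) = 0x3522A6
s_7 = InvRound(s_6, k_0) = 0x210352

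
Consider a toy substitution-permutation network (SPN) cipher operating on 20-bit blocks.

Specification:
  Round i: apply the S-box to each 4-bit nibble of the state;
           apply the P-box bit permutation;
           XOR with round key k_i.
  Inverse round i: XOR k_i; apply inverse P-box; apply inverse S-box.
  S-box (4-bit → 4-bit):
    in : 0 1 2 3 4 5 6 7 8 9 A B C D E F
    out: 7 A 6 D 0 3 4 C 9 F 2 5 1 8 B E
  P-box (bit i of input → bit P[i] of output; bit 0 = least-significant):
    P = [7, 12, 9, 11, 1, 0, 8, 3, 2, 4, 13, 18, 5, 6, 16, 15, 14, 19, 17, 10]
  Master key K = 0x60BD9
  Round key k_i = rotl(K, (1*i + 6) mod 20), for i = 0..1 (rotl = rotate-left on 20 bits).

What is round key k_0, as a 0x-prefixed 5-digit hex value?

0x2F658

K = 0x60BD9
k_0 = rotl(K, (1*0+6) mod 20) = rotl(K, 6) = 0x2F658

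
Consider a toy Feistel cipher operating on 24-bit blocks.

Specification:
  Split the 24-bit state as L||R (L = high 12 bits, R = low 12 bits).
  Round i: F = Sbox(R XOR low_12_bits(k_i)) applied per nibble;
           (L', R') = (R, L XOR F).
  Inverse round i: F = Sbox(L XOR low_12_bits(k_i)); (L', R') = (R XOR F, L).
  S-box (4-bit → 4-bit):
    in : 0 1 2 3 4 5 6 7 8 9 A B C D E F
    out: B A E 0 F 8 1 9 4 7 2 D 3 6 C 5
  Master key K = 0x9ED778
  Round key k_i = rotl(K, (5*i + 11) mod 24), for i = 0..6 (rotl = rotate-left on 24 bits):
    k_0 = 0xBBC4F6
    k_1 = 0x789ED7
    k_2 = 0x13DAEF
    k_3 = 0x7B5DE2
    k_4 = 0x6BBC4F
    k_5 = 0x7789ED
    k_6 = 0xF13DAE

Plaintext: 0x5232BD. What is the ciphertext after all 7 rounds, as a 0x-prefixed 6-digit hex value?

s_0 = plaintext = 0x5232BD
s_1 = Round(s_0, k_0) = 0x2BD4DE
s_2 = Round(s_1, k_1) = 0x4DE00A
s_3 = Round(s_2, k_2) = 0x00A616
s_4 = Round(s_3, k_3) = 0x616D55
s_5 = Round(s_4, k_4) = 0xD55CB4
s_6 = Round(s_5, k_5) = 0xCB45D2
s_7 = Round(s_6, k_6) = 0x5D2827

0x5D2827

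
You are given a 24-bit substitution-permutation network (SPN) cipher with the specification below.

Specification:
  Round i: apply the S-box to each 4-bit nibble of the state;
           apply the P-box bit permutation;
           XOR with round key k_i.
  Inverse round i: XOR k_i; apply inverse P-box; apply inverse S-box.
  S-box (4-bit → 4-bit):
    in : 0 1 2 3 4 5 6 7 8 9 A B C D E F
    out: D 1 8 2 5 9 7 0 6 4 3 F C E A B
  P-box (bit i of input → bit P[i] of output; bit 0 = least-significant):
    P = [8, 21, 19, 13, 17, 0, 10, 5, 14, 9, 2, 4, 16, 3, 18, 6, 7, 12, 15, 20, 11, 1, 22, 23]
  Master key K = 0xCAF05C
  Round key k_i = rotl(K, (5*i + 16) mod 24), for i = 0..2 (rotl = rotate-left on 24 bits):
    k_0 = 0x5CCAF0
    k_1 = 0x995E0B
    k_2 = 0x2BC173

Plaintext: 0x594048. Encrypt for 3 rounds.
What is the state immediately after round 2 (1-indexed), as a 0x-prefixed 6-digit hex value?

s_0 = plaintext = 0x594048
s_1 = Round(s_0, k_0) = 0xF306E4
s_2 = Round(s_1, k_1) = 0x14056C
s_3 = Round(s_2, k_2) = 0x242DA2

0x14056C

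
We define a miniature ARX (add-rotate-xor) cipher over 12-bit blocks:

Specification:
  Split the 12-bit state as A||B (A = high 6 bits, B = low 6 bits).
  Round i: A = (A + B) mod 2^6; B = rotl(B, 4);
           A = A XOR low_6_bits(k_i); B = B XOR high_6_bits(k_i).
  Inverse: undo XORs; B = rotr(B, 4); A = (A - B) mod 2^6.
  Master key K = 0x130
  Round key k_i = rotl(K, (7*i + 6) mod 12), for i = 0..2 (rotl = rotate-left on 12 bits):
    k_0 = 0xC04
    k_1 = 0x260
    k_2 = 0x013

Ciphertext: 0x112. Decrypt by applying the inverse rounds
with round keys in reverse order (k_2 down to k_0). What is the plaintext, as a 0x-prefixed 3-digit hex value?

s_0 = ciphertext = 0x112
s_1 = InvRound(s_0, k_2) = 0x389
s_2 = InvRound(s_1, k_1) = 0xB80
s_3 = InvRound(s_2, k_0) = 0x9C3

0x9C3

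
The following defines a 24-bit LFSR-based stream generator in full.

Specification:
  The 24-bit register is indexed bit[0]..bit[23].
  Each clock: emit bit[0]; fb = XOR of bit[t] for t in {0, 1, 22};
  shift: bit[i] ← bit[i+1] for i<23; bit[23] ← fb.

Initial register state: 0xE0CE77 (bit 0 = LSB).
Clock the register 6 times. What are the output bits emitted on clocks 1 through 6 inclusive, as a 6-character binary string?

111011

reg_0 = 0xE0CE77
clock 1: out=1, reg = 0xF0673B
clock 2: out=1, reg = 0xF8339D
clock 3: out=1, reg = 0x7C19CE
clock 4: out=0, reg = 0x3E0CE7
clock 5: out=1, reg = 0x1F0673
clock 6: out=1, reg = 0x0F8339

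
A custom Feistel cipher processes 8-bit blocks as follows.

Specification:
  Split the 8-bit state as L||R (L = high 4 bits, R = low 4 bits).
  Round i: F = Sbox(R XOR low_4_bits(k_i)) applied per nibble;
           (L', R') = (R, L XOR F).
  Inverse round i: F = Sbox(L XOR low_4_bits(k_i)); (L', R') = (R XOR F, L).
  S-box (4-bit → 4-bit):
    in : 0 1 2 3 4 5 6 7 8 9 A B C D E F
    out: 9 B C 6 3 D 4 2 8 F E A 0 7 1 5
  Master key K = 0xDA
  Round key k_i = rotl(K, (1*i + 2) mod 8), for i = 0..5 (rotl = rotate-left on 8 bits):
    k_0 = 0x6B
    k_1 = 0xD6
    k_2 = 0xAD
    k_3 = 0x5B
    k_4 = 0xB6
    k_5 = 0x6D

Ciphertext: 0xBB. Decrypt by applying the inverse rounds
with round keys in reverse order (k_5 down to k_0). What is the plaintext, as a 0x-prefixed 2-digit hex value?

0xE3

s_0 = ciphertext = 0xBB
s_1 = InvRound(s_0, k_5) = 0xFB
s_2 = InvRound(s_1, k_4) = 0x4F
s_3 = InvRound(s_2, k_3) = 0xA4
s_4 = InvRound(s_3, k_2) = 0x6A
s_5 = InvRound(s_4, k_1) = 0x36
s_6 = InvRound(s_5, k_0) = 0xE3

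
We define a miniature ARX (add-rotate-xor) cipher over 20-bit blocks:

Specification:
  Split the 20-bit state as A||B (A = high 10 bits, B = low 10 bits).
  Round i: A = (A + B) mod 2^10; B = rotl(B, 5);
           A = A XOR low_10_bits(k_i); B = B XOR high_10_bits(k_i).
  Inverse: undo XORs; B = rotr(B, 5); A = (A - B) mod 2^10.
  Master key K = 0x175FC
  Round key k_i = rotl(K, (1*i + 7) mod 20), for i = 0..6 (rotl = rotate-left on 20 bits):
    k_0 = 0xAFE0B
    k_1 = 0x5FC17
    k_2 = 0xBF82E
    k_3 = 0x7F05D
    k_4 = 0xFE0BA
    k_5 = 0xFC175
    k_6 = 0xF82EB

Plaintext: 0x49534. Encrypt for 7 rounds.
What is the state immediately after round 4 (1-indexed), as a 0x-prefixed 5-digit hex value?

s_0 = plaintext = 0x49534
s_1 = Round(s_0, k_0) = 0x14836
s_2 = Round(s_1, k_1) = 0x27FBE
s_3 = Round(s_2, k_2) = 0x1CD23
s_4 = Round(s_3, k_3) = 0x72D95
s_5 = Round(s_4, k_4) = 0xF6954
s_6 = Round(s_5, k_5) = 0x16D7A
s_7 = Round(s_6, k_6) = 0xCF8AB

0x72D95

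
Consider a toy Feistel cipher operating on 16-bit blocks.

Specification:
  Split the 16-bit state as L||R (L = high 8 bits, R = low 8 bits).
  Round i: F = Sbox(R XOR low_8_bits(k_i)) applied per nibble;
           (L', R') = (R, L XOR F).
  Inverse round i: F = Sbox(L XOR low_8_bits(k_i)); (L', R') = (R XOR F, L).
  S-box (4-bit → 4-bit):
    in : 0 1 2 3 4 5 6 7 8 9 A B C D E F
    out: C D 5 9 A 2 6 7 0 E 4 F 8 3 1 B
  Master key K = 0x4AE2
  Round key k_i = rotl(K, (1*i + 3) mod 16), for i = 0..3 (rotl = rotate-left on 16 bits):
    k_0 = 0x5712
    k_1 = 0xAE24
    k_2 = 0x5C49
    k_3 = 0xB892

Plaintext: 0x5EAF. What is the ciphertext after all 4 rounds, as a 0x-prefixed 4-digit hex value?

0xBDFA

s_0 = plaintext = 0x5EAF
s_1 = Round(s_0, k_0) = 0xAFAD
s_2 = Round(s_1, k_1) = 0xADA1
s_3 = Round(s_2, k_2) = 0xA1BD
s_4 = Round(s_3, k_3) = 0xBDFA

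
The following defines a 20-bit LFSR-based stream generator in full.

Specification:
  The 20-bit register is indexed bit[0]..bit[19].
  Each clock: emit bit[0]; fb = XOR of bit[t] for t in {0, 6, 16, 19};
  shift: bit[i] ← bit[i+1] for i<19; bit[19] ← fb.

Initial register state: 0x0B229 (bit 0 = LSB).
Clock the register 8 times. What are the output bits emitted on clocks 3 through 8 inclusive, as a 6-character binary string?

reg_0 = 0x0B229
clock 1: out=1, reg = 0x85914
clock 2: out=0, reg = 0xC2C8A
clock 3: out=0, reg = 0xE1645
clock 4: out=1, reg = 0xF0B22
clock 5: out=0, reg = 0x78591
clock 6: out=1, reg = 0x3C2C8
clock 7: out=0, reg = 0x1E164
clock 8: out=0, reg = 0x0F0B2

010100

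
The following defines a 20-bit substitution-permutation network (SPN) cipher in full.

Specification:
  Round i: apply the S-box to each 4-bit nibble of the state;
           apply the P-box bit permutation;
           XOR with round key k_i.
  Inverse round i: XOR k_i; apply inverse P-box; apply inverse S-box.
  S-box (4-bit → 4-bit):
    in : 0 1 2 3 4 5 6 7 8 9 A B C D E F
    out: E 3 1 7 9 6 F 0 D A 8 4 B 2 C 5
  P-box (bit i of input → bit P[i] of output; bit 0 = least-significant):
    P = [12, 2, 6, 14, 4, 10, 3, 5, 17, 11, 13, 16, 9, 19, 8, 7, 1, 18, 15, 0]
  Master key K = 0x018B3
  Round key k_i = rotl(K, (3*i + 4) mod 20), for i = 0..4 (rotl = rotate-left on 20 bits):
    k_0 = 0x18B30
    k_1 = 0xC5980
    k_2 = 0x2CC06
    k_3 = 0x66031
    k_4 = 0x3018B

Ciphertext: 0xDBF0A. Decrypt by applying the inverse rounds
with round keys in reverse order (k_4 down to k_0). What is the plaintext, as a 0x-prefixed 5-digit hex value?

s_0 = ciphertext = 0xDBF0A
s_1 = InvRound(s_0, k_4) = 0x0C3D2
s_2 = InvRound(s_1, k_3) = 0x68FAB
s_3 = InvRound(s_2, k_2) = 0x987E9
s_4 = InvRound(s_3, k_1) = 0x02908
s_5 = InvRound(s_4, k_0) = 0xB2E87

0xB2E87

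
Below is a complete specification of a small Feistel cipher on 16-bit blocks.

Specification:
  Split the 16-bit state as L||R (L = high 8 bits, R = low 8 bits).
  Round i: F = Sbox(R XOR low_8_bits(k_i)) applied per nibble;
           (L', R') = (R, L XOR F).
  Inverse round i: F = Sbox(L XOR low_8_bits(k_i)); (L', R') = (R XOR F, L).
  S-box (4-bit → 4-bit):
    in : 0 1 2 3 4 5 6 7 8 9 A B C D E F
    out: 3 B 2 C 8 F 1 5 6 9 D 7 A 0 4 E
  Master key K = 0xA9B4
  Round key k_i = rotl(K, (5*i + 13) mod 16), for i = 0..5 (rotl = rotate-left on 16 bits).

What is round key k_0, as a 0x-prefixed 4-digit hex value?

K = 0xA9B4
k_0 = rotl(K, (5*0+13) mod 16) = rotl(K, 13) = 0x9536

0x9536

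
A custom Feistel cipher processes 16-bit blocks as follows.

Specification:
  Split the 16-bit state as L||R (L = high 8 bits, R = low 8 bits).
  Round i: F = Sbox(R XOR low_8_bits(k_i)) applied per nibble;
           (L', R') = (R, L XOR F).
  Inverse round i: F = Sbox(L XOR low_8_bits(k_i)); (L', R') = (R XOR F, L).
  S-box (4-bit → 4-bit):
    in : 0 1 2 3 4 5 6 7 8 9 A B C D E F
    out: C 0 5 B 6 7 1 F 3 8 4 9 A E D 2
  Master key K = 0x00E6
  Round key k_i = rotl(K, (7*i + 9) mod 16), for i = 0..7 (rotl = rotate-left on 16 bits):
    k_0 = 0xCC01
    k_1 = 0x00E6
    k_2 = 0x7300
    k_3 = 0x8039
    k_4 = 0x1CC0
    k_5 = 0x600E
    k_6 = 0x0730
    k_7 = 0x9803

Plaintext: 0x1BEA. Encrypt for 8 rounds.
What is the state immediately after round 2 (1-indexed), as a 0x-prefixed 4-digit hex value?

s_0 = plaintext = 0x1BEA
s_1 = Round(s_0, k_0) = 0xEAC2
s_2 = Round(s_1, k_1) = 0xC2BC
s_3 = Round(s_2, k_2) = 0xBC58
s_4 = Round(s_3, k_3) = 0x58AC
s_5 = Round(s_4, k_4) = 0xAC42
s_6 = Round(s_5, k_5) = 0x42C6
s_7 = Round(s_6, k_6) = 0xC663
s_8 = Round(s_7, k_7) = 0x63DA

0xC2BC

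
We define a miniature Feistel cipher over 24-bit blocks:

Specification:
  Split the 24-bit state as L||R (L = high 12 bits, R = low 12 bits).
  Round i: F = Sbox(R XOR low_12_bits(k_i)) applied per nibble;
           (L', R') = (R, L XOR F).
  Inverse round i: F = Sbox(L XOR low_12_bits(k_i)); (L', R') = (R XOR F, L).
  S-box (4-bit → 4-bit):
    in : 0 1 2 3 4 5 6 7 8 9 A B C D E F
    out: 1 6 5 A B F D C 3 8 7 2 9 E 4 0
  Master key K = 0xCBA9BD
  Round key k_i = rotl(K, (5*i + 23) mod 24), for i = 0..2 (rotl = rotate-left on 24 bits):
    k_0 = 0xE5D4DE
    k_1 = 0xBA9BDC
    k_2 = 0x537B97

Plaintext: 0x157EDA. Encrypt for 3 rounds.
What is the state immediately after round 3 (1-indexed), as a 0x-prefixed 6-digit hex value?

s_0 = plaintext = 0x157EDA
s_1 = Round(s_0, k_0) = 0xEDA64C
s_2 = Round(s_1, k_1) = 0x64C05B
s_3 = Round(s_2, k_2) = 0x05B4D5

0x05B4D5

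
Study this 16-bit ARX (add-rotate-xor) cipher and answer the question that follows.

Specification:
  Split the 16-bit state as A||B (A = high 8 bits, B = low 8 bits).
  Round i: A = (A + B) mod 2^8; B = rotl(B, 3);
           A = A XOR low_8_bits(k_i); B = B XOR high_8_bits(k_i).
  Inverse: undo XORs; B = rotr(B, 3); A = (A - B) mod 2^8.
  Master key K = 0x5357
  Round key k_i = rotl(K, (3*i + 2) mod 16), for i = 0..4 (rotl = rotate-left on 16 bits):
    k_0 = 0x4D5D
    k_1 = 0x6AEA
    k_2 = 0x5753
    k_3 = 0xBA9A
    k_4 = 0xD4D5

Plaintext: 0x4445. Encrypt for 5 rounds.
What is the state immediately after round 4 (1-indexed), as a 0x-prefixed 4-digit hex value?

s_0 = plaintext = 0x4445
s_1 = Round(s_0, k_0) = 0xD467
s_2 = Round(s_1, k_1) = 0xD151
s_3 = Round(s_2, k_2) = 0x71DD
s_4 = Round(s_3, k_3) = 0xD454
s_5 = Round(s_4, k_4) = 0xFD76

0xD454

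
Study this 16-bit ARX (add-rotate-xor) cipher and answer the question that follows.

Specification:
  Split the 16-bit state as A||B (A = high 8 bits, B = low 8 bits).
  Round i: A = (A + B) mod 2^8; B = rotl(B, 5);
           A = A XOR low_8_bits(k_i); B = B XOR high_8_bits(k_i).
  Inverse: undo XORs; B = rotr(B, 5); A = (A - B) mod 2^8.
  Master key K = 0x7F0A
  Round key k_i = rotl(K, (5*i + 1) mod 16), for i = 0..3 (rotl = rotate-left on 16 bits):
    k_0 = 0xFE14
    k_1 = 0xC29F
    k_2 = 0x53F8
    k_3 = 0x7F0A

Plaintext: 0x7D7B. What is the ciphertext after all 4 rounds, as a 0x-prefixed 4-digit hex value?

0x7DD6

s_0 = plaintext = 0x7D7B
s_1 = Round(s_0, k_0) = 0xEC91
s_2 = Round(s_1, k_1) = 0xE2F0
s_3 = Round(s_2, k_2) = 0x2A4D
s_4 = Round(s_3, k_3) = 0x7DD6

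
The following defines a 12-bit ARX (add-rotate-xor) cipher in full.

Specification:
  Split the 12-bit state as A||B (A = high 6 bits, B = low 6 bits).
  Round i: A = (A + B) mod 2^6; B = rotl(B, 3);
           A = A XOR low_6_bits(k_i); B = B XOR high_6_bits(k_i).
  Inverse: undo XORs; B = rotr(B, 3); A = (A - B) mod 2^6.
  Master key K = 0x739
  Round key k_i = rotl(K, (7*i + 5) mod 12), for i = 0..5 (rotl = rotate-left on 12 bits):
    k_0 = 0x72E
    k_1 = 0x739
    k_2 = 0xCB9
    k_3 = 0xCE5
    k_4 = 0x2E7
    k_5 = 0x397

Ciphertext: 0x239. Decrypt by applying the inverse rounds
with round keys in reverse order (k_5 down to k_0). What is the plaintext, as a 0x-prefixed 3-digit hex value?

0xF74

s_0 = ciphertext = 0x239
s_1 = InvRound(s_0, k_5) = 0x87E
s_2 = InvRound(s_1, k_4) = 0x62E
s_3 = InvRound(s_2, k_3) = 0x4AB
s_4 = InvRound(s_3, k_2) = 0x80B
s_5 = InvRound(s_4, k_1) = 0x7FA
s_6 = InvRound(s_5, k_0) = 0xF74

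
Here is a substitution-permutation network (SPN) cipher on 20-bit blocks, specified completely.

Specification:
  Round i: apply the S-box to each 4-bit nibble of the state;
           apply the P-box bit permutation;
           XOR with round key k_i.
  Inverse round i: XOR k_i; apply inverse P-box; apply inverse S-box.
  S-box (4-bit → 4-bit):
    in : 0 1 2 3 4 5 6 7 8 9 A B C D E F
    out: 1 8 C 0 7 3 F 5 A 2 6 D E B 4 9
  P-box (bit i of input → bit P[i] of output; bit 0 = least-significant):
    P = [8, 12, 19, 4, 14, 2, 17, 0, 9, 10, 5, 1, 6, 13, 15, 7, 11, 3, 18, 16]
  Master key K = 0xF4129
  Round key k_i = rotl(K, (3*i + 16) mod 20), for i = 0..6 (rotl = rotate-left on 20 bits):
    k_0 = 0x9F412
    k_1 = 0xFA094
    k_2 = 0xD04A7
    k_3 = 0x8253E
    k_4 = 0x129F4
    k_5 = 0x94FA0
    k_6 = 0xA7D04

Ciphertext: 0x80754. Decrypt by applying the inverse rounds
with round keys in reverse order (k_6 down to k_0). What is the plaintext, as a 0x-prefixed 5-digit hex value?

0x02362

s_0 = ciphertext = 0x80754
s_1 = InvRound(s_0, k_6) = 0x05078
s_2 = InvRound(s_1, k_5) = 0xDF536
s_3 = InvRound(s_2, k_4) = 0x7B80A
s_4 = InvRound(s_3, k_3) = 0xBEAA6
s_5 = InvRound(s_4, k_2) = 0x7A5B3
s_6 = InvRound(s_5, k_1) = 0x33C87
s_7 = InvRound(s_6, k_0) = 0x02362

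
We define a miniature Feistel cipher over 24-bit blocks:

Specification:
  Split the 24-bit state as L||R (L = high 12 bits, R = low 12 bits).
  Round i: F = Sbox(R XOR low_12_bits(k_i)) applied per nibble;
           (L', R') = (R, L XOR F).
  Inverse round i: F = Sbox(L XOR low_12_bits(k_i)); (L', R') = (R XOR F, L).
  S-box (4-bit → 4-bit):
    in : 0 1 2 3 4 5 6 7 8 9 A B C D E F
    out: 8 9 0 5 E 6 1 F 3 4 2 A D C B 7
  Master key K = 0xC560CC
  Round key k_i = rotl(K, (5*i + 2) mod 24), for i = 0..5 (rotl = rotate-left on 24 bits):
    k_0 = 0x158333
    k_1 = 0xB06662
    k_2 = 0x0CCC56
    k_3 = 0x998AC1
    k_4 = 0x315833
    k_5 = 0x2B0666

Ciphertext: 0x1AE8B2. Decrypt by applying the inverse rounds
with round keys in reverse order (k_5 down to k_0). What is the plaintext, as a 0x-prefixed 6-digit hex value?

s_0 = ciphertext = 0x1AE8B2
s_1 = InvRound(s_0, k_5) = 0x7611AE
s_2 = InvRound(s_1, k_4) = 0x6CE761
s_3 = InvRound(s_2, k_3) = 0xAE66CE
s_4 = InvRound(s_3, k_2) = 0x766AE6
s_5 = InvRound(s_4, k_1) = 0x368766
s_6 = InvRound(s_5, k_0) = 0xF0C368

0xF0C368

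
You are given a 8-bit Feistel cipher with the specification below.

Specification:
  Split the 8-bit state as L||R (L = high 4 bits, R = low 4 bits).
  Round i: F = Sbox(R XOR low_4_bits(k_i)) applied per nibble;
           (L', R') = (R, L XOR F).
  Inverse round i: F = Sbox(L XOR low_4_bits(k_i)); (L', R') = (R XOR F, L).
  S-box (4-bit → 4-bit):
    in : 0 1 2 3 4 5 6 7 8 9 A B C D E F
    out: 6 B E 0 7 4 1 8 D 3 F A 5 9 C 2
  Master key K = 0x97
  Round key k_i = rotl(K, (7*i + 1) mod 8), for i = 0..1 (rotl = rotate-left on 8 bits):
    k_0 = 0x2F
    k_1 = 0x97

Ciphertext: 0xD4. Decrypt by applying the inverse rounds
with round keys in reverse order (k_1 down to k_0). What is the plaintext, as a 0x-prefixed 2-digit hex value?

s_0 = ciphertext = 0xD4
s_1 = InvRound(s_0, k_1) = 0xBD
s_2 = InvRound(s_1, k_0) = 0xAB

0xAB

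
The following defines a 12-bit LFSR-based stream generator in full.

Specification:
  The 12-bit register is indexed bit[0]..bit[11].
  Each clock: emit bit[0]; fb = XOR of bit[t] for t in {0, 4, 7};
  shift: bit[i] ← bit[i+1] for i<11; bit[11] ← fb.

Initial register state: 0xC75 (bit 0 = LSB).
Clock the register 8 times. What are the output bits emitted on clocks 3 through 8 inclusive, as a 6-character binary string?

101110

reg_0 = 0xC75
clock 1: out=1, reg = 0x63A
clock 2: out=0, reg = 0xB1D
clock 3: out=1, reg = 0x58E
clock 4: out=0, reg = 0xAC7
clock 5: out=1, reg = 0x563
clock 6: out=1, reg = 0xAB1
clock 7: out=1, reg = 0xD58
clock 8: out=0, reg = 0xEAC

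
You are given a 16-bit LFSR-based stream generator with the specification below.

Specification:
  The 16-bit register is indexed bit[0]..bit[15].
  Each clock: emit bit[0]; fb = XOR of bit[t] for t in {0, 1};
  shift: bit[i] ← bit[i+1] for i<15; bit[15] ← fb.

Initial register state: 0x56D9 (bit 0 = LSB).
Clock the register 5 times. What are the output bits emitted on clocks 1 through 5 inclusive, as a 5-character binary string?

10011

reg_0 = 0x56D9
clock 1: out=1, reg = 0xAB6C
clock 2: out=0, reg = 0x55B6
clock 3: out=0, reg = 0xAADB
clock 4: out=1, reg = 0x556D
clock 5: out=1, reg = 0xAAB6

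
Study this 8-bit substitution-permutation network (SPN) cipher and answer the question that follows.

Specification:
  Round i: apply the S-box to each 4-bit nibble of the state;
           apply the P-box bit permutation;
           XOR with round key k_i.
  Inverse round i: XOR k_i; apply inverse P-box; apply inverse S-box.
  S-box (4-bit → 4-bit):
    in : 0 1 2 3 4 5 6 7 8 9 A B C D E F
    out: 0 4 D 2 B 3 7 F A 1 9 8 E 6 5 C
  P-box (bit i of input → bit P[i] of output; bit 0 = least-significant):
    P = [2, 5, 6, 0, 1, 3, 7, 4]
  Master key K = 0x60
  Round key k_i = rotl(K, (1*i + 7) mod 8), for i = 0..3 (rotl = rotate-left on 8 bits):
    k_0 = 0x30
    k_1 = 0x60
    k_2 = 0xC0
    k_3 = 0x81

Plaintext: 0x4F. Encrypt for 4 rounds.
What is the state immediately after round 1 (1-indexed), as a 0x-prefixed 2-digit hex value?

0x6B

s_0 = plaintext = 0x4F
s_1 = Round(s_0, k_0) = 0x6B
s_2 = Round(s_1, k_1) = 0xEB
s_3 = Round(s_2, k_2) = 0x43
s_4 = Round(s_3, k_3) = 0xBB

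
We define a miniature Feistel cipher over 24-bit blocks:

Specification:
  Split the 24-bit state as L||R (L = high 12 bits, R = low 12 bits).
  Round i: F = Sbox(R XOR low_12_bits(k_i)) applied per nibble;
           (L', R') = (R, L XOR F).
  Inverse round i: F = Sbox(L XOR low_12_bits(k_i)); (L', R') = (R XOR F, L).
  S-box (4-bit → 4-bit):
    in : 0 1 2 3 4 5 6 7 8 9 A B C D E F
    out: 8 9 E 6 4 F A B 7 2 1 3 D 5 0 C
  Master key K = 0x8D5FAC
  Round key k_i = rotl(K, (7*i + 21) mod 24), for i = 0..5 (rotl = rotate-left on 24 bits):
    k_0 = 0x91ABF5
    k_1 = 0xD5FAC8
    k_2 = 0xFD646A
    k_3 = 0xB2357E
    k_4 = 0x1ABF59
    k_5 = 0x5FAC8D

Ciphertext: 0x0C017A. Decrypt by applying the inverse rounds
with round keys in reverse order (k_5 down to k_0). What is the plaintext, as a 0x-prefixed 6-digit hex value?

s_0 = ciphertext = 0x0C017A
s_1 = InvRound(s_0, k_5) = 0xC3F0C0
s_2 = InvRound(s_1, k_4) = 0x66AC3F
s_3 = InvRound(s_2, k_3) = 0xAAB66A
s_4 = InvRound(s_3, k_2) = 0x6B3AAB
s_5 = InvRound(s_4, k_1) = 0x7186B3
s_6 = InvRound(s_5, k_0) = 0xBB6718

0xBB6718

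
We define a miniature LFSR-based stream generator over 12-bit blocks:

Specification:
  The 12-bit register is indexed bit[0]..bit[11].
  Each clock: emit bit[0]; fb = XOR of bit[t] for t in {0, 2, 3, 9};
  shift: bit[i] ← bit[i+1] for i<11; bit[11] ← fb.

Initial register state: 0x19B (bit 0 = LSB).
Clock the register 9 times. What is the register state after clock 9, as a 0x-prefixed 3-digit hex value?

0x1F0

reg_0 = 0x19B
clock 1: out=1, reg = 0x0CD
clock 2: out=1, reg = 0x866
clock 3: out=0, reg = 0xC33
clock 4: out=1, reg = 0xE19
clock 5: out=1, reg = 0xF0C
clock 6: out=0, reg = 0xF86
clock 7: out=0, reg = 0x7C3
clock 8: out=1, reg = 0x3E1
clock 9: out=1, reg = 0x1F0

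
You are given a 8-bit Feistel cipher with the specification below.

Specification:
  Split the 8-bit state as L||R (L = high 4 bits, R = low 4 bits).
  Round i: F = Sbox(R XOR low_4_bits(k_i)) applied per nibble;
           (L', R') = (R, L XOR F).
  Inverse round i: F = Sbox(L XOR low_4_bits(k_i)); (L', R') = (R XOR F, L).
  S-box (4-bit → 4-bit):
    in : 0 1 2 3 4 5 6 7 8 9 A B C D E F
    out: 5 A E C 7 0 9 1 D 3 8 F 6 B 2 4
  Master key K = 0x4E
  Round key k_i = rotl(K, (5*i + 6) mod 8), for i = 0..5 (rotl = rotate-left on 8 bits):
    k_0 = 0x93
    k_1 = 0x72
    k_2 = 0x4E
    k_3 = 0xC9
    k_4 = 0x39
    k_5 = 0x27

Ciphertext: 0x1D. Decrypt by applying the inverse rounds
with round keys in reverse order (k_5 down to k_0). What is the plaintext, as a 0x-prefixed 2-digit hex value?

0x92

s_0 = ciphertext = 0x1D
s_1 = InvRound(s_0, k_5) = 0x41
s_2 = InvRound(s_1, k_4) = 0xA4
s_3 = InvRound(s_2, k_3) = 0x8A
s_4 = InvRound(s_3, k_2) = 0x38
s_5 = InvRound(s_4, k_1) = 0x23
s_6 = InvRound(s_5, k_0) = 0x92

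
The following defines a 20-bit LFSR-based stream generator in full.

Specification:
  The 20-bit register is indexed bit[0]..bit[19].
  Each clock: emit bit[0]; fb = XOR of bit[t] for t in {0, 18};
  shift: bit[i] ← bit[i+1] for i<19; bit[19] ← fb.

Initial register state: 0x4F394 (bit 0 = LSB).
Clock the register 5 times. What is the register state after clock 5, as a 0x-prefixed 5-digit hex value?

reg_0 = 0x4F394
clock 1: out=0, reg = 0xA79CA
clock 2: out=0, reg = 0x53CE5
clock 3: out=1, reg = 0x29E72
clock 4: out=0, reg = 0x14F39
clock 5: out=1, reg = 0x8A79C

0x8A79C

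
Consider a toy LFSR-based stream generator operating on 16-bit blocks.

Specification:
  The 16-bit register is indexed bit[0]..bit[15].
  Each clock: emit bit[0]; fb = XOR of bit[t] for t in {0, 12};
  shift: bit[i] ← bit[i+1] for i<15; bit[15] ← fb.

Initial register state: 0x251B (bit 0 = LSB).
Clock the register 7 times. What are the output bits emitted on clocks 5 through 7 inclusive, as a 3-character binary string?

100

reg_0 = 0x251B
clock 1: out=1, reg = 0x928D
clock 2: out=1, reg = 0x4946
clock 3: out=0, reg = 0x24A3
clock 4: out=1, reg = 0x9251
clock 5: out=1, reg = 0x4928
clock 6: out=0, reg = 0x2494
clock 7: out=0, reg = 0x124A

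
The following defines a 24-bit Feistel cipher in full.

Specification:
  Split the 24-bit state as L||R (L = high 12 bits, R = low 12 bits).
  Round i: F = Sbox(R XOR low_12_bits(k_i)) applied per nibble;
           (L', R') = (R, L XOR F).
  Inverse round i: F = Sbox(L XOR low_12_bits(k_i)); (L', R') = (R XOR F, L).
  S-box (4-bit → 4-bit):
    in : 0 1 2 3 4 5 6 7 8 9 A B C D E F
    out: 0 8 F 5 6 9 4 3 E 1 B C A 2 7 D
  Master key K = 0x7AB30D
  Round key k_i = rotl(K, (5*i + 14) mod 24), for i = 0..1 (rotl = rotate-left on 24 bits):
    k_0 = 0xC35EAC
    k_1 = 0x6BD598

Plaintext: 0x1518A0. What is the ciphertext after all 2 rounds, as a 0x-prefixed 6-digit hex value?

0x55B805

s_0 = plaintext = 0x1518A0
s_1 = Round(s_0, k_0) = 0x8A055B
s_2 = Round(s_1, k_1) = 0x55B805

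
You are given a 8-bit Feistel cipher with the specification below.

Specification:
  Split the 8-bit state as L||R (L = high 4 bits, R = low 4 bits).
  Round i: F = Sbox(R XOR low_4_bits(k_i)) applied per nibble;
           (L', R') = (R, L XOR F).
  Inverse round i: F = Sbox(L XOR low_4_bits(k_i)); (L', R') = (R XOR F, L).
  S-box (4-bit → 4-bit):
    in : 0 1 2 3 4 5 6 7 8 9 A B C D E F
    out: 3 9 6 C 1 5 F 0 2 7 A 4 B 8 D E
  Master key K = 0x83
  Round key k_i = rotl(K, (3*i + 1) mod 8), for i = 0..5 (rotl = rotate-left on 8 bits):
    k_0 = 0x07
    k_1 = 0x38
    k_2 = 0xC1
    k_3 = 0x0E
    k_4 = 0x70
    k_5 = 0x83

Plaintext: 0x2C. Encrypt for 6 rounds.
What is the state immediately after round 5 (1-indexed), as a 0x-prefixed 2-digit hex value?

s_0 = plaintext = 0x2C
s_1 = Round(s_0, k_0) = 0xC6
s_2 = Round(s_1, k_1) = 0x61
s_3 = Round(s_2, k_2) = 0x15
s_4 = Round(s_3, k_3) = 0x55
s_5 = Round(s_4, k_4) = 0x50
s_6 = Round(s_5, k_5) = 0x09

0x50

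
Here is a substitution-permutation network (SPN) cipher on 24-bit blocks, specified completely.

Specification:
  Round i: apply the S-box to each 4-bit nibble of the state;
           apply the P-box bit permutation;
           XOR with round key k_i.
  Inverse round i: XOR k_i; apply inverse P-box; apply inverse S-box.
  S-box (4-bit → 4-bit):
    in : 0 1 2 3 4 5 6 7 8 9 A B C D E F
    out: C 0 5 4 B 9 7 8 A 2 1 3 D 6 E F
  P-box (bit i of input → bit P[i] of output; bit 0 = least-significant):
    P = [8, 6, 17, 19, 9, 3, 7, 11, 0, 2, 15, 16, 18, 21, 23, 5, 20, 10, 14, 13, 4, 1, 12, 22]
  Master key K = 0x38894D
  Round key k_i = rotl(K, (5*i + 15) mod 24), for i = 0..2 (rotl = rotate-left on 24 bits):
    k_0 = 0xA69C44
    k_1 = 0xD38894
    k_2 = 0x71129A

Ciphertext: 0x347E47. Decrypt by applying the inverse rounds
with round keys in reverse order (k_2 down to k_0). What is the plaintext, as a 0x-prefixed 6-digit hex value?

0x33A9EE

s_0 = ciphertext = 0x347E47
s_1 = InvRound(s_0, k_2) = 0x5EA4E9
s_2 = InvRound(s_1, k_1) = 0xA8C488
s_3 = InvRound(s_2, k_0) = 0x33A9EE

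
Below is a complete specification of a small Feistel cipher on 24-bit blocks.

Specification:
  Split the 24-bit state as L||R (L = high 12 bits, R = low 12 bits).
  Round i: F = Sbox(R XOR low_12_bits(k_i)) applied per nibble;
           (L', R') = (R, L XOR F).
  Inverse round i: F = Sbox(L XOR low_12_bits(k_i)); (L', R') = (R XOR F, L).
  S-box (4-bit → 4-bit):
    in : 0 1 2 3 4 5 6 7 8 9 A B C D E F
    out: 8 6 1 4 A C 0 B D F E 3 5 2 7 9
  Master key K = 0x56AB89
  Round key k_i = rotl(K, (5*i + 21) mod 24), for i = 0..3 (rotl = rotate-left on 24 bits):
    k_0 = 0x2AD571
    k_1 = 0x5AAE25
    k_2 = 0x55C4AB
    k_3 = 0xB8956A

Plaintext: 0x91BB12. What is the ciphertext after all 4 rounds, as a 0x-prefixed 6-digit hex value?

s_0 = plaintext = 0x91BB12
s_1 = Round(s_0, k_0) = 0xB12E1F
s_2 = Round(s_1, k_1) = 0xE1F35C
s_3 = Round(s_2, k_2) = 0x35C584
s_4 = Round(s_3, k_3) = 0x584B2B

0x584B2B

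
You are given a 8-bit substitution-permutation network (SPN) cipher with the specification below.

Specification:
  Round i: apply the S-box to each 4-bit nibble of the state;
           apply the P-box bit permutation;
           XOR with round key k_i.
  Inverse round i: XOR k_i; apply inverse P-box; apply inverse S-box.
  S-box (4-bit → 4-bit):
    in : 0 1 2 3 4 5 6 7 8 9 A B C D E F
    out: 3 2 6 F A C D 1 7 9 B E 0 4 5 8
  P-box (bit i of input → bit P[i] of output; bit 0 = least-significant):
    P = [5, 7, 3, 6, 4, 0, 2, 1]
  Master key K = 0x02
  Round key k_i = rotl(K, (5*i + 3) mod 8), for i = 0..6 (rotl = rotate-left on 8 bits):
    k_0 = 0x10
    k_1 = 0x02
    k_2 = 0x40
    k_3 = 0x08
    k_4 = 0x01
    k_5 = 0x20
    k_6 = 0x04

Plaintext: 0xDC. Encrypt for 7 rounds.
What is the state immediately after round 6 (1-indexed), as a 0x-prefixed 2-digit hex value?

s_0 = plaintext = 0xDC
s_1 = Round(s_0, k_0) = 0x14
s_2 = Round(s_1, k_1) = 0xC3
s_3 = Round(s_2, k_2) = 0xA8
s_4 = Round(s_3, k_3) = 0xB3
s_5 = Round(s_4, k_4) = 0xEE
s_6 = Round(s_5, k_5) = 0x1C
s_7 = Round(s_6, k_6) = 0x05

0x1C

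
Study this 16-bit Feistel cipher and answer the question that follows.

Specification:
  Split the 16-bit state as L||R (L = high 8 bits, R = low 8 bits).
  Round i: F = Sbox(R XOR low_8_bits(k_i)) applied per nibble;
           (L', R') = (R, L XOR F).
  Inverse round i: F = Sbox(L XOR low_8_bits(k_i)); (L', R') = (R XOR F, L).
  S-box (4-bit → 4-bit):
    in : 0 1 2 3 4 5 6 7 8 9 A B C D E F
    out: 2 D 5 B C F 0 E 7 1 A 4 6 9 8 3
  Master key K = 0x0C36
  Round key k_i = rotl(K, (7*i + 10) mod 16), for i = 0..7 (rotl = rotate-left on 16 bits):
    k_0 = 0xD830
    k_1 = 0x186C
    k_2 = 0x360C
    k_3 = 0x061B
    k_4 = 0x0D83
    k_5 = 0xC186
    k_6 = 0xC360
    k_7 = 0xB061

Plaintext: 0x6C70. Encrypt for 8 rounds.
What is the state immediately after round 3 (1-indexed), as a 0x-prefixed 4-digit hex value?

s_0 = plaintext = 0x6C70
s_1 = Round(s_0, k_0) = 0x70AE
s_2 = Round(s_1, k_1) = 0xAE15
s_3 = Round(s_2, k_2) = 0x157F
s_4 = Round(s_3, k_3) = 0x7F19
s_5 = Round(s_4, k_4) = 0x1965
s_6 = Round(s_5, k_5) = 0x6592
s_7 = Round(s_6, k_6) = 0x9250
s_8 = Round(s_7, k_7) = 0x502F

0x157F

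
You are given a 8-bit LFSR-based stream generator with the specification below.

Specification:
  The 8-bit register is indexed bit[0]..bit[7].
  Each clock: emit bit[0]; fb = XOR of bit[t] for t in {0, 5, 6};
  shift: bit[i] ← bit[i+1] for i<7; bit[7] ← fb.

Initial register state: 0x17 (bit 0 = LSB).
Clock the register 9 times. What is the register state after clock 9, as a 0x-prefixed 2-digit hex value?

0x81

reg_0 = 0x17
clock 1: out=1, reg = 0x8B
clock 2: out=1, reg = 0xC5
clock 3: out=1, reg = 0x62
clock 4: out=0, reg = 0x31
clock 5: out=1, reg = 0x18
clock 6: out=0, reg = 0x0C
clock 7: out=0, reg = 0x06
clock 8: out=0, reg = 0x03
clock 9: out=1, reg = 0x81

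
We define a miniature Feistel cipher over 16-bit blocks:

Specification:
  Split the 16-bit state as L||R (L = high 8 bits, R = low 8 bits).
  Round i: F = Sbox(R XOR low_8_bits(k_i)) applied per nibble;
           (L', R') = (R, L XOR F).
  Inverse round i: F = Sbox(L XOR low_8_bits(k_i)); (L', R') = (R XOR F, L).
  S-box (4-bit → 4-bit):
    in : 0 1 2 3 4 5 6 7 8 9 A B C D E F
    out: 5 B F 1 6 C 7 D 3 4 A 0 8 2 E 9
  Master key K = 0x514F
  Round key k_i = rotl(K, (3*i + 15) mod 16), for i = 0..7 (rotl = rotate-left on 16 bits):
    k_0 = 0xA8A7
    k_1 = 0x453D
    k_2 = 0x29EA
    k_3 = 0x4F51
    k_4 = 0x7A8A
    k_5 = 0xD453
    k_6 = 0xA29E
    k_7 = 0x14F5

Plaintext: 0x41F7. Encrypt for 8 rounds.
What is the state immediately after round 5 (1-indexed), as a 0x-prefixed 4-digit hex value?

0x886F

s_0 = plaintext = 0x41F7
s_1 = Round(s_0, k_0) = 0xF784
s_2 = Round(s_1, k_1) = 0x84F3
s_3 = Round(s_2, k_2) = 0xF330
s_4 = Round(s_3, k_3) = 0x3088
s_5 = Round(s_4, k_4) = 0x886F
s_6 = Round(s_5, k_5) = 0x6F90
s_7 = Round(s_6, k_6) = 0x9031
s_8 = Round(s_7, k_7) = 0x3116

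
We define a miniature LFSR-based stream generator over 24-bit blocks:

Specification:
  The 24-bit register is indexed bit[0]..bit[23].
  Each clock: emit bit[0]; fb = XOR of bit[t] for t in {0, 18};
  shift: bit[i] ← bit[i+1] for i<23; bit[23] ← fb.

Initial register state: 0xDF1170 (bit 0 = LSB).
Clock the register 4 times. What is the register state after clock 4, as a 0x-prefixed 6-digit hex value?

0x7DF117

reg_0 = 0xDF1170
clock 1: out=0, reg = 0xEF88B8
clock 2: out=0, reg = 0xF7C45C
clock 3: out=0, reg = 0xFBE22E
clock 4: out=0, reg = 0x7DF117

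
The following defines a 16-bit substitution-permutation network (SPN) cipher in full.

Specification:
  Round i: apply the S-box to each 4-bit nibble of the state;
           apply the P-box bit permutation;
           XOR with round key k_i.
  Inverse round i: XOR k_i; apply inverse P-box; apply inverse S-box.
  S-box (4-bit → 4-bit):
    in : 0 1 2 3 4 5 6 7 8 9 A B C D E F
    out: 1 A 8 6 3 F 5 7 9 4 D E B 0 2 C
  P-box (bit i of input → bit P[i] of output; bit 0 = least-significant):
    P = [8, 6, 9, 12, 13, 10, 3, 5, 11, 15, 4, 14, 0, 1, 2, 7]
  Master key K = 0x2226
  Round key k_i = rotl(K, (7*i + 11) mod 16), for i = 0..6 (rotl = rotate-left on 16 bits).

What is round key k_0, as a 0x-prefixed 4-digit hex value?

K = 0x2226
k_0 = rotl(K, (7*0+11) mod 16) = rotl(K, 11) = 0x3111

0x3111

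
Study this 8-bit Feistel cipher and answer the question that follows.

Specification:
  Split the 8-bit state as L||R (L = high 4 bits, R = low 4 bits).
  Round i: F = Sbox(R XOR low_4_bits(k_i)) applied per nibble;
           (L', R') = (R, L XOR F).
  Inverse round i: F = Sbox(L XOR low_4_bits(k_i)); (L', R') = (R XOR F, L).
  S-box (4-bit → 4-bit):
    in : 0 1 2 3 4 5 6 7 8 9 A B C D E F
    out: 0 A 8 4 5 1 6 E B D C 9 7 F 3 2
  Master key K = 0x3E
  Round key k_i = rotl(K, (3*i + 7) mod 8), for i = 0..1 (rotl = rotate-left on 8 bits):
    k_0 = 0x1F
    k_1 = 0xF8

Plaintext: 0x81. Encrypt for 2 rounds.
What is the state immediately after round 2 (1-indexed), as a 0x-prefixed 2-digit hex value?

0xB5

s_0 = plaintext = 0x81
s_1 = Round(s_0, k_0) = 0x1B
s_2 = Round(s_1, k_1) = 0xB5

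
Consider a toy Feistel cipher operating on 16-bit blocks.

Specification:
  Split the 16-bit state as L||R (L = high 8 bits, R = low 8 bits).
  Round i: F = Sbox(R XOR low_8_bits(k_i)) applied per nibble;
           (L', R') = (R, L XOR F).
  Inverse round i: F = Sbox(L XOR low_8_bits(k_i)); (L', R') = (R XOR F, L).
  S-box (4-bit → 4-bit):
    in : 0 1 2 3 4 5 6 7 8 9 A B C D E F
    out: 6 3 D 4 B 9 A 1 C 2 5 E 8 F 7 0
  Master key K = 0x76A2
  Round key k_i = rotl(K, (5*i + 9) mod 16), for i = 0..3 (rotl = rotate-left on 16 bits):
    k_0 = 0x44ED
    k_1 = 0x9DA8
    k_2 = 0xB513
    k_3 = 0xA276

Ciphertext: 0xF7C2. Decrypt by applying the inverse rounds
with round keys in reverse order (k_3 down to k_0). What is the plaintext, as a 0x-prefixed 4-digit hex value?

s_0 = ciphertext = 0xF7C2
s_1 = InvRound(s_0, k_3) = 0x01F7
s_2 = InvRound(s_1, k_2) = 0xCA01
s_3 = InvRound(s_2, k_1) = 0xACCA
s_4 = InvRound(s_3, k_0) = 0x79AC

0x79AC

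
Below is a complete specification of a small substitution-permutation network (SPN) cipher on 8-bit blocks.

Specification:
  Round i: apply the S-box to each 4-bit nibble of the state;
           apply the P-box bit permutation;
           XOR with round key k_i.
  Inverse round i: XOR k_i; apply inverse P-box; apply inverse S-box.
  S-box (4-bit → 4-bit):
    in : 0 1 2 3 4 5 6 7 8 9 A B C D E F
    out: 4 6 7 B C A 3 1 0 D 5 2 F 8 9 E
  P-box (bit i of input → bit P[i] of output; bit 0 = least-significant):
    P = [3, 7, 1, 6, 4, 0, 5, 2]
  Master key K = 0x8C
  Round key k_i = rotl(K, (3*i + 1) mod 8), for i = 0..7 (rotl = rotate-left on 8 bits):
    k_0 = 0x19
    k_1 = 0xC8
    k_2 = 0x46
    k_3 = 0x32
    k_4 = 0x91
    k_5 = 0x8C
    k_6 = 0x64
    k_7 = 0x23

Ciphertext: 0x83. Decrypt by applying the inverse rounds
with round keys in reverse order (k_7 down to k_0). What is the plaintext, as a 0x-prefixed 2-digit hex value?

0x27

s_0 = ciphertext = 0x83
s_1 = InvRound(s_0, k_7) = 0x0B
s_2 = InvRound(s_1, k_6) = 0xF9
s_3 = InvRound(s_2, k_5) = 0xCD
s_4 = InvRound(s_3, k_4) = 0xEE
s_5 = InvRound(s_4, k_3) = 0xE3
s_6 = InvRound(s_5, k_2) = 0xFB
s_7 = InvRound(s_6, k_1) = 0x20
s_8 = InvRound(s_7, k_0) = 0x27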